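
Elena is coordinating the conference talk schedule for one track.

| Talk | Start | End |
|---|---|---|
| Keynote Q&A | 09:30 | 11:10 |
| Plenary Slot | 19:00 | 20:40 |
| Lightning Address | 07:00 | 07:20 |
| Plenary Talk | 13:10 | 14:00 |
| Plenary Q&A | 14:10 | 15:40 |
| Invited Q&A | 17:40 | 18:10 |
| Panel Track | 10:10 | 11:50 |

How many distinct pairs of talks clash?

1

Check each pair: they overlap iff neither finishes before the other starts.
Sorted by start: Lightning Address, Keynote Q&A, Panel Track, Plenary Talk, Plenary Q&A, Invited Q&A, Plenary Slot.
Keynote Q&A starts after Lightning Address ends; Lightning Address is clear from here.
Panel Track starts before Keynote Q&A ends → Keynote Q&A and Panel Track overlap.
Plenary Talk starts after Keynote Q&A ends; Keynote Q&A is clear from here.
Plenary Talk starts after Panel Track ends; Panel Track is clear from here.
Plenary Q&A starts after Plenary Talk ends; Plenary Talk is clear from here.
Invited Q&A starts after Plenary Q&A ends; Plenary Q&A is clear from here.
Plenary Slot starts after Invited Q&A ends.
Overlapping pairs: Keynote Q&A & Panel Track — 1 in total.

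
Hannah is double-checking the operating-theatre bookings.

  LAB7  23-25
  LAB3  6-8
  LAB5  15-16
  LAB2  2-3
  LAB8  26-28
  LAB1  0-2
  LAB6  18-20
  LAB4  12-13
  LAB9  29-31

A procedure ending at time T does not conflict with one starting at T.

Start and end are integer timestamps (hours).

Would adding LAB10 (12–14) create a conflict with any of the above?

Yes — it overlaps LAB4

LAB1: ends 2 at or before LAB10 starts 12 → clear.
LAB2: ends 3 at or before LAB10 starts 12 → clear.
LAB3: ends 8 at or before LAB10 starts 12 → clear.
LAB4: starts 12 before LAB10 ends 14, and ends 13 after LAB10 starts 12 → overlap.
LAB5: starts 15 at or after LAB10 ends 14 → clear.
LAB6: starts 18 at or after LAB10 ends 14 → clear.
LAB7: starts 23 at or after LAB10 ends 14 → clear.
LAB8: starts 26 at or after LAB10 ends 14 → clear.
LAB9: starts 29 at or after LAB10 ends 14 → clear.
LAB10 overlaps LAB4.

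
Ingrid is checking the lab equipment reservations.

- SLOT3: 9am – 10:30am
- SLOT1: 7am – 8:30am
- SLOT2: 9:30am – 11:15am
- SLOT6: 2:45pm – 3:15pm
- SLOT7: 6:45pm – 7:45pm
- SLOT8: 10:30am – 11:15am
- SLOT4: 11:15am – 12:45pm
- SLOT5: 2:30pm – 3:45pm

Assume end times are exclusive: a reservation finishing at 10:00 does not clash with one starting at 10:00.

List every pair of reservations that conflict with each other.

Check each pair: they overlap iff neither finishes before the other starts.
Sorted by start: SLOT1, SLOT3, SLOT2, SLOT8, SLOT4, SLOT5, SLOT6, SLOT7.
SLOT3 starts after SLOT1 ends, so SLOT1 has no further overlaps.
SLOT2 starts before SLOT3 ends → SLOT3 and SLOT2 overlap.
SLOT8 starts exactly when SLOT3 ends (back-to-back, no overlap), so SLOT3 has no further overlaps.
SLOT8 starts before SLOT2 ends → SLOT2 and SLOT8 overlap.
SLOT4 starts exactly when SLOT2 ends (back-to-back, no overlap), so SLOT2 has no further overlaps.
SLOT4 starts exactly when SLOT8 ends (back-to-back, no overlap), so SLOT8 has no further overlaps.
SLOT5 starts after SLOT4 ends, so SLOT4 has no further overlaps.
SLOT6 starts before SLOT5 ends → SLOT5 and SLOT6 overlap.
SLOT7 starts after SLOT5 ends.
SLOT7 starts after SLOT6 ends.

SLOT2 & SLOT3, SLOT2 & SLOT8, SLOT5 & SLOT6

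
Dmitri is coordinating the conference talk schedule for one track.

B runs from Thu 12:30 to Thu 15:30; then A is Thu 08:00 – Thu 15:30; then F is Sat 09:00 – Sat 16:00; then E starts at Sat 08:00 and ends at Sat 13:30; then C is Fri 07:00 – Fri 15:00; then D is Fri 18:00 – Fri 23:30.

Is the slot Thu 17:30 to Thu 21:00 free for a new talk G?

A: ends Thu 15:30 at or before G starts Thu 17:30 → clear.
B: ends Thu 15:30 at or before G starts Thu 17:30 → clear.
C: starts Fri 07:00 at or after G ends Thu 21:00 → clear.
D: starts Fri 18:00 at or after G ends Thu 21:00 → clear.
E: starts Sat 08:00 at or after G ends Thu 21:00 → clear.
F: starts Sat 09:00 at or after G ends Thu 21:00 → clear.

Yes — the slot is free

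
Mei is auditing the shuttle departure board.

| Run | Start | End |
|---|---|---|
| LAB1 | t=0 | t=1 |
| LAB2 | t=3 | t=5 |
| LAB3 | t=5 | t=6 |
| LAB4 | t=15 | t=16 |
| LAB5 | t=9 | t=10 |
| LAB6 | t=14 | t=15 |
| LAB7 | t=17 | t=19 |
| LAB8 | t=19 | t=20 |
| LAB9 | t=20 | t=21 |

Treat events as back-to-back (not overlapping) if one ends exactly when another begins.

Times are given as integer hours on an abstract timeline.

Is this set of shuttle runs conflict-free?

Two intervals overlap when each starts before the other ends.
Sorted by start: LAB1, LAB2, LAB3, LAB5, LAB6, LAB4, LAB7, LAB8, LAB9.
LAB2 starts after LAB1 ends — done with LAB1.
LAB3 starts exactly when LAB2 ends (back-to-back, no overlap) — done with LAB2.
LAB5 starts after LAB3 ends — done with LAB3.
LAB6 starts after LAB5 ends — done with LAB5.
LAB4 starts exactly when LAB6 ends (back-to-back, no overlap) — done with LAB6.
LAB7 starts after LAB4 ends — done with LAB4.
LAB8 starts exactly when LAB7 ends (back-to-back, no overlap) — done with LAB7.
LAB9 starts exactly when LAB8 ends (back-to-back, no overlap).
Every pair is clear; the schedule has no overlaps.

Yes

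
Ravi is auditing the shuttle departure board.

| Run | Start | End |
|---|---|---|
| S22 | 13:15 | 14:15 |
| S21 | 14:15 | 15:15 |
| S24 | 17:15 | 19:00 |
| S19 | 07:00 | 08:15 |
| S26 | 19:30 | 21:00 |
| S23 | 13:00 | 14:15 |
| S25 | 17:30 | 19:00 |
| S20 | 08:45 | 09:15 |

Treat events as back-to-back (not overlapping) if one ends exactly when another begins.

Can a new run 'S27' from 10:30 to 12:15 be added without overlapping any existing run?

S19: ends 08:15 at or before S27 starts 10:30 → clear.
S20: ends 09:15 at or before S27 starts 10:30 → clear.
S23: starts 13:00 at or after S27 ends 12:15 → clear.
S22: starts 13:15 at or after S27 ends 12:15 → clear.
S21: starts 14:15 at or after S27 ends 12:15 → clear.
S24: starts 17:15 at or after S27 ends 12:15 → clear.
S25: starts 17:30 at or after S27 ends 12:15 → clear.
S26: starts 19:30 at or after S27 ends 12:15 → clear.

Yes — the slot is free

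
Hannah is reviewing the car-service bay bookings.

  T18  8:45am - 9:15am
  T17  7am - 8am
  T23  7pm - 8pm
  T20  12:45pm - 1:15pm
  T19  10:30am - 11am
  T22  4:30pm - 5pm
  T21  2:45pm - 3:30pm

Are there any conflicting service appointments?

Check each pair: they overlap iff neither finishes before the other starts.
Sorted by start: T17, T18, T19, T20, T21, T22, T23.
T18 starts after T17 ends, so nothing later overlaps T17 either.
T19 starts after T18 ends, so nothing later overlaps T18 either.
T20 starts after T19 ends, so nothing later overlaps T19 either.
T21 starts after T20 ends, so nothing later overlaps T20 either.
T22 starts after T21 ends, so nothing later overlaps T21 either.
T23 starts after T22 ends.
Every pair is clear; the schedule has no overlaps.

No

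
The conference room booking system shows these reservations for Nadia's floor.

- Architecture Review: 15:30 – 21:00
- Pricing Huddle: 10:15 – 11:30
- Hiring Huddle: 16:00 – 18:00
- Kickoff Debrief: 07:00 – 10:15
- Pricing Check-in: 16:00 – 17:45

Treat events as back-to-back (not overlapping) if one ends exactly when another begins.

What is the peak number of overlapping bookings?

3

Sort all start/end points and keep a running count:
07:00 start Kickoff Debrief → 1
10:15 end Kickoff Debrief → 0
10:15 start Pricing Huddle → 1
11:30 end Pricing Huddle → 0
15:30 start Architecture Review → 1
16:00 start Hiring Huddle → 2
16:00 start Pricing Check-in → 3
17:45 end Pricing Check-in → 2
18:00 end Hiring Huddle → 1
21:00 end Architecture Review → 0
Peak is 3, at 16:00 (Architecture Review, Hiring Huddle, Pricing Check-in).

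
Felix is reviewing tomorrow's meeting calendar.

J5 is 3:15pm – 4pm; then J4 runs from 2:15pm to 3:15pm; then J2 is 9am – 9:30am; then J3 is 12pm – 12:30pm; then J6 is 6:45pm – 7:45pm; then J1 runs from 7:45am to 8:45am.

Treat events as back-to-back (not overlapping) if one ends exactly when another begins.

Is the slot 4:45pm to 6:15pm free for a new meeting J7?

Yes — the slot is free

J1: ends 8:45am at or before J7 starts 4:45pm → clear.
J2: ends 9:30am at or before J7 starts 4:45pm → clear.
J3: ends 12:30pm at or before J7 starts 4:45pm → clear.
J4: ends 3:15pm at or before J7 starts 4:45pm → clear.
J5: ends 4pm at or before J7 starts 4:45pm → clear.
J6: starts 6:45pm at or after J7 ends 6:15pm → clear.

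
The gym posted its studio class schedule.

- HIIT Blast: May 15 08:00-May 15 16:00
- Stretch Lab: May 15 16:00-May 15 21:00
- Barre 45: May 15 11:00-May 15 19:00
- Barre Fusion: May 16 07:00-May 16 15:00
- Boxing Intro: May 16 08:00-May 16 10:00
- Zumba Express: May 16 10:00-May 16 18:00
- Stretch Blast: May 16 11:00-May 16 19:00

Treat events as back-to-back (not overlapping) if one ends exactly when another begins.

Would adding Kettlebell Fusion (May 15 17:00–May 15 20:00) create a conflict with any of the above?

Yes — it overlaps Barre 45, Stretch Lab

HIIT Blast: ends May 15 16:00 at or before Kettlebell Fusion starts May 15 17:00 → clear.
Barre 45: starts May 15 11:00 before Kettlebell Fusion ends May 15 20:00, and ends May 15 19:00 after Kettlebell Fusion starts May 15 17:00 → overlap.
Stretch Lab: starts May 15 16:00 before Kettlebell Fusion ends May 15 20:00, and ends May 15 21:00 after Kettlebell Fusion starts May 15 17:00 → overlap.
Barre Fusion: starts May 16 07:00 at or after Kettlebell Fusion ends May 15 20:00 → clear.
Boxing Intro: starts May 16 08:00 at or after Kettlebell Fusion ends May 15 20:00 → clear.
Zumba Express: starts May 16 10:00 at or after Kettlebell Fusion ends May 15 20:00 → clear.
Stretch Blast: starts May 16 11:00 at or after Kettlebell Fusion ends May 15 20:00 → clear.
Kettlebell Fusion overlaps Stretch Lab, Barre 45.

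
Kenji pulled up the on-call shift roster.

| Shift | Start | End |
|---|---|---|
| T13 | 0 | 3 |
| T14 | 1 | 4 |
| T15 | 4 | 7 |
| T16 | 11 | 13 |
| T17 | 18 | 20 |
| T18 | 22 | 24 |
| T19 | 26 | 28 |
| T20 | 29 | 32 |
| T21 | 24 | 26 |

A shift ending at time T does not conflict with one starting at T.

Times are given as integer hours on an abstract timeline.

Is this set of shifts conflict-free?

No

Sorted by start: T13, T14, T15, T16, T17, T18, T21, T19, T20.
T14 starts before T13 ends → T13 and T14 overlap.
That's a conflict, so the schedule is not conflict-free.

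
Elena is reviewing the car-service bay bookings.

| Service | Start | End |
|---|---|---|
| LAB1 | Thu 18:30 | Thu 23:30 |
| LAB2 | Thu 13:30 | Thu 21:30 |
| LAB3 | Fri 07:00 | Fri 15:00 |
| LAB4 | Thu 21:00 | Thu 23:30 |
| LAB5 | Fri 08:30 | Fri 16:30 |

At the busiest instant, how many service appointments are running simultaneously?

Sort all start/end points and keep a running count:
Thu 13:30 start LAB2 → 1
Thu 18:30 start LAB1 → 2
Thu 21:00 start LAB4 → 3
Thu 21:30 end LAB2 → 2
Thu 23:30 end LAB1 → 1
Thu 23:30 end LAB4 → 0
Fri 07:00 start LAB3 → 1
Fri 08:30 start LAB5 → 2
Fri 15:00 end LAB3 → 1
Fri 16:30 end LAB5 → 0
Peak is 3, at Thu 21:00 (LAB1, LAB2, LAB4).

3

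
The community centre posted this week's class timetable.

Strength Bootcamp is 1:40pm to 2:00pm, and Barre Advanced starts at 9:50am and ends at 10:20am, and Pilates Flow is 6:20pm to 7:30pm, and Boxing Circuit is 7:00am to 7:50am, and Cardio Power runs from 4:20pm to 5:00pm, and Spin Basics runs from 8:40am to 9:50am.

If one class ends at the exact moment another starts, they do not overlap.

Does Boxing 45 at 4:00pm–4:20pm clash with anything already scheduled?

No — it doesn't clash with anything

Boxing Circuit: ends 7:50am at or before Boxing 45 starts 4:00pm → clear.
Spin Basics: ends 9:50am at or before Boxing 45 starts 4:00pm → clear.
Barre Advanced: ends 10:20am at or before Boxing 45 starts 4:00pm → clear.
Strength Bootcamp: ends 2:00pm at or before Boxing 45 starts 4:00pm → clear.
Cardio Power: starts 4:20pm at or after Boxing 45 ends 4:20pm → clear.
Pilates Flow: starts 6:20pm at or after Boxing 45 ends 4:20pm → clear.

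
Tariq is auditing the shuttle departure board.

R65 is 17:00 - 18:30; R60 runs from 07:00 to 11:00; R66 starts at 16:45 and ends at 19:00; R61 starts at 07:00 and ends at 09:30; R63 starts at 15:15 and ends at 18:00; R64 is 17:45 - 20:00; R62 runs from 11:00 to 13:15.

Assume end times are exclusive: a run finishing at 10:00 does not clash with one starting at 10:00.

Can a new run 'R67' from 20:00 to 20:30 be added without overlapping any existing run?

Yes — the slot is free

R60: ends 11:00 at or before R67 starts 20:00 → clear.
R61: ends 09:30 at or before R67 starts 20:00 → clear.
R62: ends 13:15 at or before R67 starts 20:00 → clear.
R63: ends 18:00 at or before R67 starts 20:00 → clear.
R66: ends 19:00 at or before R67 starts 20:00 → clear.
R65: ends 18:30 at or before R67 starts 20:00 → clear.
R64: ends 20:00 at or before R67 starts 20:00 → clear.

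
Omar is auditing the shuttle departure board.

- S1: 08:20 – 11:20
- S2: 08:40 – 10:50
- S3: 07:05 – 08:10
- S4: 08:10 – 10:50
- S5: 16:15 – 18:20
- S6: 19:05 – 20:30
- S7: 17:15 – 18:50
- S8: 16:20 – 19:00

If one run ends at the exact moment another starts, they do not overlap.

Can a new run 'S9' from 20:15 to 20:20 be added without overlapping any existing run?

No — it overlaps S6

S3: ends 08:10 at or before S9 starts 20:15 → clear.
S4: ends 10:50 at or before S9 starts 20:15 → clear.
S1: ends 11:20 at or before S9 starts 20:15 → clear.
S2: ends 10:50 at or before S9 starts 20:15 → clear.
S5: ends 18:20 at or before S9 starts 20:15 → clear.
S8: ends 19:00 at or before S9 starts 20:15 → clear.
S7: ends 18:50 at or before S9 starts 20:15 → clear.
S6: starts 19:05 before S9 ends 20:20, and ends 20:30 after S9 starts 20:15 → overlap.
S9 overlaps S6.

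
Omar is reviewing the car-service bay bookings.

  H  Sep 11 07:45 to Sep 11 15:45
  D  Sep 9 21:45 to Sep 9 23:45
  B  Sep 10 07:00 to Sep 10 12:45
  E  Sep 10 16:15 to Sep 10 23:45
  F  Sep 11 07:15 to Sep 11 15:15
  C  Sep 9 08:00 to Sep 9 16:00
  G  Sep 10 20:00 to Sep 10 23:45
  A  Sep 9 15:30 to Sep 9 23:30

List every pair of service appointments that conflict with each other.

A & C, A & D, E & G, F & H

Sorted by start: C, A, D, B, E, G, F, H.
A starts before C ends → C and A overlap.
D starts after C ends; C is clear from here.
D starts before A ends → A and D overlap.
B starts after A ends; A is clear from here.
B starts after D ends; D is clear from here.
E starts after B ends; B is clear from here.
G starts before E ends → E and G overlap.
F starts after E ends; E is clear from here.
F starts after G ends; G is clear from here.
H starts before F ends → F and H overlap.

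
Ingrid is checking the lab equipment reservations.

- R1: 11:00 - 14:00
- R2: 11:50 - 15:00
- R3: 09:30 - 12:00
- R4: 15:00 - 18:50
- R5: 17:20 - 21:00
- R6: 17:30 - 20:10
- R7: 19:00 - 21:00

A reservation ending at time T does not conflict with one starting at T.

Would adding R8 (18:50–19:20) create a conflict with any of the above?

R3: ends 12:00 at or before R8 starts 18:50 → clear.
R1: ends 14:00 at or before R8 starts 18:50 → clear.
R2: ends 15:00 at or before R8 starts 18:50 → clear.
R4: ends 18:50 at or before R8 starts 18:50 → clear.
R5: starts 17:20 before R8 ends 19:20, and ends 21:00 after R8 starts 18:50 → overlap.
R6: starts 17:30 before R8 ends 19:20, and ends 20:10 after R8 starts 18:50 → overlap.
R7: starts 19:00 before R8 ends 19:20, and ends 21:00 after R8 starts 18:50 → overlap.
R8 overlaps R5, R6, R7.

Yes — it overlaps R5, R6, R7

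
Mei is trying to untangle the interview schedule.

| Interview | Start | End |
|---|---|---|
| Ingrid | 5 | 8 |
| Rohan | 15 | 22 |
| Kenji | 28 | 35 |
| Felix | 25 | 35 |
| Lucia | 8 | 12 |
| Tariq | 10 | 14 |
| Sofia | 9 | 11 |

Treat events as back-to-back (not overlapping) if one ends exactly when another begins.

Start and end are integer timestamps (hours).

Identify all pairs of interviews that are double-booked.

Sorted by start: Ingrid, Lucia, Sofia, Tariq, Rohan, Felix, Kenji.
Lucia starts exactly when Ingrid ends (back-to-back, no overlap), so nothing later overlaps Ingrid either.
Sofia starts before Lucia ends → Lucia and Sofia overlap.
Tariq starts before Lucia ends → Lucia and Tariq overlap.
Rohan starts after Lucia ends, so nothing later overlaps Lucia either.
Tariq starts before Sofia ends → Sofia and Tariq overlap.
Rohan starts after Sofia ends, so nothing later overlaps Sofia either.
Rohan starts after Tariq ends, so nothing later overlaps Tariq either.
Felix starts after Rohan ends, so nothing later overlaps Rohan either.
Kenji starts before Felix ends → Felix and Kenji overlap.

Felix & Kenji, Lucia & Sofia, Lucia & Tariq, Sofia & Tariq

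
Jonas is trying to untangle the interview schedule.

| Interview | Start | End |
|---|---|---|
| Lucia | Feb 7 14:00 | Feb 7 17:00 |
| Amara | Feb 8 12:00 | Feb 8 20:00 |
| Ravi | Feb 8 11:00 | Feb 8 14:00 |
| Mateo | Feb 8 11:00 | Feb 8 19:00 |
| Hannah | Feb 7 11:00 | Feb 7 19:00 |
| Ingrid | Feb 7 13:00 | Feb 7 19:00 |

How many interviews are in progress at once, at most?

Sweep the timeline, counting +1 at each start and −1 at each end (ends before starts at a tie):
Feb 7 11:00 start Hannah → 1
Feb 7 13:00 start Ingrid → 2
Feb 7 14:00 start Lucia → 3
Feb 7 17:00 end Lucia → 2
Feb 7 19:00 end Hannah → 1
Feb 7 19:00 end Ingrid → 0
Feb 8 11:00 start Mateo → 1
Feb 8 11:00 start Ravi → 2
Feb 8 12:00 start Amara → 3
Feb 8 14:00 end Ravi → 2
Feb 8 19:00 end Mateo → 1
Feb 8 20:00 end Amara → 0
Peak is 3, at Feb 7 14:00 (Hannah, Ingrid, Lucia).

3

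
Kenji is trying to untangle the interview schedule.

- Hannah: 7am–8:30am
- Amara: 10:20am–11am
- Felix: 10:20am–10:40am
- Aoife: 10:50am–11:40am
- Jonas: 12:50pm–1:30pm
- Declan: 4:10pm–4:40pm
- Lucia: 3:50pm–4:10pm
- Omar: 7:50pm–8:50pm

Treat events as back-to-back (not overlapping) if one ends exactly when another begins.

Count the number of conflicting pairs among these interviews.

2

Sorted by start: Hannah, Amara, Felix, Aoife, Jonas, Lucia, Declan, Omar.
Amara starts after Hannah ends — done with Hannah.
Felix starts before Amara ends → Amara and Felix overlap.
Aoife starts before Amara ends → Amara and Aoife overlap.
Jonas starts after Amara ends — done with Amara.
Aoife starts after Felix ends — done with Felix.
Jonas starts after Aoife ends — done with Aoife.
Lucia starts after Jonas ends — done with Jonas.
Declan starts exactly when Lucia ends (back-to-back, no overlap) — done with Lucia.
Omar starts after Declan ends.
Overlapping pairs: Amara & Aoife, Amara & Felix — 2 in total.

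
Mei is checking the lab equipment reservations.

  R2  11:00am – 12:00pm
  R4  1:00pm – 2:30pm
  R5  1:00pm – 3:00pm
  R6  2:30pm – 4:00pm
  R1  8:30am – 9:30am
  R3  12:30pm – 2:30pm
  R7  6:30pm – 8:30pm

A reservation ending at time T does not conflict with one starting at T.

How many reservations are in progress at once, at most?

Walk through starts and ends in time order (an end at T is processed before a start at T):
8:30am start R1 → 1
9:30am end R1 → 0
11:00am start R2 → 1
12:00pm end R2 → 0
12:30pm start R3 → 1
1:00pm start R4 → 2
1:00pm start R5 → 3
2:30pm end R3 → 2
2:30pm end R4 → 1
2:30pm start R6 → 2
3:00pm end R5 → 1
4:00pm end R6 → 0
6:30pm start R7 → 1
8:30pm end R7 → 0
Peak is 3, at 1:00pm (R3, R4, R5).

3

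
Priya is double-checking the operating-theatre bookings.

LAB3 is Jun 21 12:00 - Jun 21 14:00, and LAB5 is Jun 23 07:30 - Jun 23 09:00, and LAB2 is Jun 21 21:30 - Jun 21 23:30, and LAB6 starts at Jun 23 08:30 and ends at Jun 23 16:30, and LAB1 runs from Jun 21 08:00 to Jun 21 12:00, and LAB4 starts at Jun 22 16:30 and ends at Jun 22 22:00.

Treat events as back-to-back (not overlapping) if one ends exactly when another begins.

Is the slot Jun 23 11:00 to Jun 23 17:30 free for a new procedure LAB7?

No — it overlaps LAB6

LAB1: ends Jun 21 12:00 at or before LAB7 starts Jun 23 11:00 → clear.
LAB3: ends Jun 21 14:00 at or before LAB7 starts Jun 23 11:00 → clear.
LAB2: ends Jun 21 23:30 at or before LAB7 starts Jun 23 11:00 → clear.
LAB4: ends Jun 22 22:00 at or before LAB7 starts Jun 23 11:00 → clear.
LAB5: ends Jun 23 09:00 at or before LAB7 starts Jun 23 11:00 → clear.
LAB6: starts Jun 23 08:30 before LAB7 ends Jun 23 17:30, and ends Jun 23 16:30 after LAB7 starts Jun 23 11:00 → overlap.
LAB7 overlaps LAB6.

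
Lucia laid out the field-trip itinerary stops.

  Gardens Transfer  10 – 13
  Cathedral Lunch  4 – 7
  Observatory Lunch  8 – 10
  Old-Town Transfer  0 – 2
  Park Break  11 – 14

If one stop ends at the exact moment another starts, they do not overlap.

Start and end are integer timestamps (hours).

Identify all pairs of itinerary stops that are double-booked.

Sorted by start: Old-Town Transfer, Cathedral Lunch, Observatory Lunch, Gardens Transfer, Park Break.
Cathedral Lunch starts after Old-Town Transfer ends; Old-Town Transfer is clear from here.
Observatory Lunch starts after Cathedral Lunch ends; Cathedral Lunch is clear from here.
Gardens Transfer starts exactly when Observatory Lunch ends (back-to-back, no overlap); Observatory Lunch is clear from here.
Park Break starts before Gardens Transfer ends → Gardens Transfer and Park Break overlap.

Gardens Transfer & Park Break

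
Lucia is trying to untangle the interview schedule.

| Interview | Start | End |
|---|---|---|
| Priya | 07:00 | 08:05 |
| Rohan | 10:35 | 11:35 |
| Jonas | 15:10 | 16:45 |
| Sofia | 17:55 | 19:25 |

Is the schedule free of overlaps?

Yes

Sorted by start: Priya, Rohan, Jonas, Sofia.
Rohan starts after Priya ends, so nothing later overlaps Priya either.
Jonas starts after Rohan ends, so nothing later overlaps Rohan either.
Sofia starts after Jonas ends.
Every pair is clear; the schedule has no overlaps.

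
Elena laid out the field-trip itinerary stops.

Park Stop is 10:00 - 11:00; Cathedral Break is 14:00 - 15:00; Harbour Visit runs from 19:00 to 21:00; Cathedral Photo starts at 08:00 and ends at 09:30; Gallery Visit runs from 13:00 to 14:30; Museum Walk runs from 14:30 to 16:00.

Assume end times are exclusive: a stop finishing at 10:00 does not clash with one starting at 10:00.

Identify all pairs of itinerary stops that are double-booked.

Cathedral Break & Gallery Visit, Cathedral Break & Museum Walk

Sorted by start: Cathedral Photo, Park Stop, Gallery Visit, Cathedral Break, Museum Walk, Harbour Visit.
Park Stop starts after Cathedral Photo ends, so Cathedral Photo has no further overlaps.
Gallery Visit starts after Park Stop ends, so Park Stop has no further overlaps.
Cathedral Break starts before Gallery Visit ends → Gallery Visit and Cathedral Break overlap.
Museum Walk starts exactly when Gallery Visit ends (back-to-back, no overlap), so Gallery Visit has no further overlaps.
Museum Walk starts before Cathedral Break ends → Cathedral Break and Museum Walk overlap.
Harbour Visit starts after Cathedral Break ends.
Harbour Visit starts after Museum Walk ends.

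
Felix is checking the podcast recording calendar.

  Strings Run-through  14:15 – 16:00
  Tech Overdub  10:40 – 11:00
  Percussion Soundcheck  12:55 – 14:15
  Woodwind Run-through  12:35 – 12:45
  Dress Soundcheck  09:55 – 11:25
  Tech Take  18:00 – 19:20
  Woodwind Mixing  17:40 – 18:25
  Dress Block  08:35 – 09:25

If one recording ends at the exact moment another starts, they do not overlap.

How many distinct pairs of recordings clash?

2

Check each pair: they overlap iff neither finishes before the other starts.
Sorted by start: Dress Block, Dress Soundcheck, Tech Overdub, Woodwind Run-through, Percussion Soundcheck, Strings Run-through, Woodwind Mixing, Tech Take.
Dress Soundcheck starts after Dress Block ends, so nothing later overlaps Dress Block either.
Tech Overdub starts before Dress Soundcheck ends → Dress Soundcheck and Tech Overdub overlap.
Woodwind Run-through starts after Dress Soundcheck ends, so nothing later overlaps Dress Soundcheck either.
Woodwind Run-through starts after Tech Overdub ends, so nothing later overlaps Tech Overdub either.
Percussion Soundcheck starts after Woodwind Run-through ends, so nothing later overlaps Woodwind Run-through either.
Strings Run-through starts exactly when Percussion Soundcheck ends (back-to-back, no overlap), so nothing later overlaps Percussion Soundcheck either.
Woodwind Mixing starts after Strings Run-through ends, so nothing later overlaps Strings Run-through either.
Tech Take starts before Woodwind Mixing ends → Woodwind Mixing and Tech Take overlap.
Overlapping pairs: Dress Soundcheck & Tech Overdub, Tech Take & Woodwind Mixing — 2 in total.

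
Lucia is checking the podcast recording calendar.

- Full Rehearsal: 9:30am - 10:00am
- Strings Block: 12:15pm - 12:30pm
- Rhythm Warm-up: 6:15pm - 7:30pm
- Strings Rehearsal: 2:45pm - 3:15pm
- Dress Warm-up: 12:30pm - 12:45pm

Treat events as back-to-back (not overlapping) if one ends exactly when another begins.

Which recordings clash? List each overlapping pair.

no conflicts

Sorted by start: Full Rehearsal, Strings Block, Dress Warm-up, Strings Rehearsal, Rhythm Warm-up.
Strings Block starts after Full Rehearsal ends; Full Rehearsal is clear from here.
Dress Warm-up starts exactly when Strings Block ends (back-to-back, no overlap); Strings Block is clear from here.
Strings Rehearsal starts after Dress Warm-up ends; Dress Warm-up is clear from here.
Rhythm Warm-up starts after Strings Rehearsal ends.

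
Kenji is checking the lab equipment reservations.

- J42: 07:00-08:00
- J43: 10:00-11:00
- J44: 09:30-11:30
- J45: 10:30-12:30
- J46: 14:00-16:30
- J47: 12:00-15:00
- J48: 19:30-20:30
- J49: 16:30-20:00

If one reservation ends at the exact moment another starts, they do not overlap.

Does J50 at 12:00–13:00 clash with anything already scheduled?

J42: ends 08:00 at or before J50 starts 12:00 → clear.
J44: ends 11:30 at or before J50 starts 12:00 → clear.
J43: ends 11:00 at or before J50 starts 12:00 → clear.
J45: starts 10:30 before J50 ends 13:00, and ends 12:30 after J50 starts 12:00 → overlap.
J47: starts 12:00 before J50 ends 13:00, and ends 15:00 after J50 starts 12:00 → overlap.
J46: starts 14:00 at or after J50 ends 13:00 → clear.
J49: starts 16:30 at or after J50 ends 13:00 → clear.
J48: starts 19:30 at or after J50 ends 13:00 → clear.
J50 overlaps J45, J47.

Yes — it overlaps J45, J47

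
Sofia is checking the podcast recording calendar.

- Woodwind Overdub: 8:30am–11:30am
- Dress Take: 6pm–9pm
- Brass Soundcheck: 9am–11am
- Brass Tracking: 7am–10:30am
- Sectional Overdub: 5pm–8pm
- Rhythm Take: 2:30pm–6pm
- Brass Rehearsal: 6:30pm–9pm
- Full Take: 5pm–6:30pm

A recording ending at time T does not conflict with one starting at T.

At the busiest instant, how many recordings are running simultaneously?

Sweep the timeline, counting +1 at each start and −1 at each end (ends before starts at a tie):
7am start Brass Tracking → 1
8:30am start Woodwind Overdub → 2
9am start Brass Soundcheck → 3
10:30am end Brass Tracking → 2
11am end Brass Soundcheck → 1
11:30am end Woodwind Overdub → 0
2:30pm start Rhythm Take → 1
5pm start Full Take → 2
5pm start Sectional Overdub → 3
6pm end Rhythm Take → 2
6pm start Dress Take → 3
6:30pm end Full Take → 2
6:30pm start Brass Rehearsal → 3
8pm end Sectional Overdub → 2
9pm end Brass Rehearsal → 1
9pm end Dress Take → 0
Peak is 3, at 9am (Brass Soundcheck, Brass Tracking, Woodwind Overdub).

3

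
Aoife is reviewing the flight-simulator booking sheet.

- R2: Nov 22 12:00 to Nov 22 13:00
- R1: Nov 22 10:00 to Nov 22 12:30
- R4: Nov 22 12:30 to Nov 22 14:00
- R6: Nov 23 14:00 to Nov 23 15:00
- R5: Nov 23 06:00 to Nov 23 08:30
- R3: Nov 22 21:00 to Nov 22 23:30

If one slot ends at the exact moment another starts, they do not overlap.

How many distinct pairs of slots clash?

Sorted by start: R1, R2, R4, R3, R5, R6.
R2 starts before R1 ends → R1 and R2 overlap.
R4 starts exactly when R1 ends (back-to-back, no overlap), so nothing later overlaps R1 either.
R4 starts before R2 ends → R2 and R4 overlap.
R3 starts after R2 ends, so nothing later overlaps R2 either.
R3 starts after R4 ends, so nothing later overlaps R4 either.
R5 starts after R3 ends, so nothing later overlaps R3 either.
R6 starts after R5 ends.
Overlapping pairs: R1 & R2, R2 & R4 — 2 in total.

2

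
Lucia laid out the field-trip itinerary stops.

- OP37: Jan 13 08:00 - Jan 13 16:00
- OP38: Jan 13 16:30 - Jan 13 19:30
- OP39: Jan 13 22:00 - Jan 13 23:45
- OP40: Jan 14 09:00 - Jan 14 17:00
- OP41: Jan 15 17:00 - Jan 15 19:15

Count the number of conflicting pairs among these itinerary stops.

Check each pair: they overlap iff neither finishes before the other starts.
Sorted by start: OP37, OP38, OP39, OP40, OP41.
OP38 starts after OP37 ends — done with OP37.
OP39 starts after OP38 ends — done with OP38.
OP40 starts after OP39 ends — done with OP39.
OP41 starts after OP40 ends.
No pair overlaps.

0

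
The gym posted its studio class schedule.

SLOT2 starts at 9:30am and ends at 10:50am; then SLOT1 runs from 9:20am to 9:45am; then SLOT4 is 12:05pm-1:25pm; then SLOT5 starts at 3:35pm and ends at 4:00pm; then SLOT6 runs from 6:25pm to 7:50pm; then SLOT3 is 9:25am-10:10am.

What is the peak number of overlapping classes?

Sort all start/end points and keep a running count:
9:20am start SLOT1 → 1
9:25am start SLOT3 → 2
9:30am start SLOT2 → 3
9:45am end SLOT1 → 2
10:10am end SLOT3 → 1
10:50am end SLOT2 → 0
12:05pm start SLOT4 → 1
1:25pm end SLOT4 → 0
3:35pm start SLOT5 → 1
4:00pm end SLOT5 → 0
6:25pm start SLOT6 → 1
7:50pm end SLOT6 → 0
Peak is 3, at 9:30am (SLOT1, SLOT2, SLOT3).

3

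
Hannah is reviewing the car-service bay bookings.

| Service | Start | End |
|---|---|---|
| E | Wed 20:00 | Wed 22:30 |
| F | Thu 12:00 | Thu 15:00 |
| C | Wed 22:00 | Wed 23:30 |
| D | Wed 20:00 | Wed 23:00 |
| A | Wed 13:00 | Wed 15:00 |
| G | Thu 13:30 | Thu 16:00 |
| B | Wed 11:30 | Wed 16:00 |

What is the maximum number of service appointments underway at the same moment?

Sort all start/end points and keep a running count:
Wed 11:30 start B → 1
Wed 13:00 start A → 2
Wed 15:00 end A → 1
Wed 16:00 end B → 0
Wed 20:00 start D → 1
Wed 20:00 start E → 2
Wed 22:00 start C → 3
Wed 22:30 end E → 2
Wed 23:00 end D → 1
Wed 23:30 end C → 0
Thu 12:00 start F → 1
Thu 13:30 start G → 2
Thu 15:00 end F → 1
Thu 16:00 end G → 0
Peak is 3, at Wed 22:00 (C, D, E).

3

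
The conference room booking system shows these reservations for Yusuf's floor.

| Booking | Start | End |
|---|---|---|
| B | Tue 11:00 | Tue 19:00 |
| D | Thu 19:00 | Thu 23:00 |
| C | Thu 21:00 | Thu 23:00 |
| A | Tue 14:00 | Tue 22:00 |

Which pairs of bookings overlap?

A & B, C & D

Check each pair: they overlap iff neither finishes before the other starts.
Sorted by start: B, A, D, C.
A starts before B ends → B and A overlap.
D starts after B ends; B is clear from here.
D starts after A ends; A is clear from here.
C starts before D ends → D and C overlap.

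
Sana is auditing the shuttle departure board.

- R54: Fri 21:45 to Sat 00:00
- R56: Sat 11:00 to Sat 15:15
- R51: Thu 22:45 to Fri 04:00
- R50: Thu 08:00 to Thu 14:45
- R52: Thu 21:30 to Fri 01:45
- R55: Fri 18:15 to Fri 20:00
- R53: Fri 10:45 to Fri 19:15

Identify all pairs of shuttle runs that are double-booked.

R51 & R52, R53 & R55

Sorted by start: R50, R52, R51, R53, R55, R54, R56.
R52 starts after R50 ends; R50 is clear from here.
R51 starts before R52 ends → R52 and R51 overlap.
R53 starts after R52 ends; R52 is clear from here.
R53 starts after R51 ends; R51 is clear from here.
R55 starts before R53 ends → R53 and R55 overlap.
R54 starts after R53 ends; R53 is clear from here.
R54 starts after R55 ends; R55 is clear from here.
R56 starts after R54 ends.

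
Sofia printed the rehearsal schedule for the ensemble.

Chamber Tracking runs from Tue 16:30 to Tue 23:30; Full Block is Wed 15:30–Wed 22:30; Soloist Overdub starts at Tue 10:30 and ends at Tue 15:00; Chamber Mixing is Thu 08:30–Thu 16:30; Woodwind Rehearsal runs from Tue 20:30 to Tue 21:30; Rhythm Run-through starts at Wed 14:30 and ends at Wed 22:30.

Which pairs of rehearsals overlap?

Sorted by start: Soloist Overdub, Chamber Tracking, Woodwind Rehearsal, Rhythm Run-through, Full Block, Chamber Mixing.
Chamber Tracking starts after Soloist Overdub ends, so Soloist Overdub has no further overlaps.
Woodwind Rehearsal starts before Chamber Tracking ends → Chamber Tracking and Woodwind Rehearsal overlap.
Rhythm Run-through starts after Chamber Tracking ends, so Chamber Tracking has no further overlaps.
Rhythm Run-through starts after Woodwind Rehearsal ends, so Woodwind Rehearsal has no further overlaps.
Full Block starts before Rhythm Run-through ends → Rhythm Run-through and Full Block overlap.
Chamber Mixing starts after Rhythm Run-through ends.
Chamber Mixing starts after Full Block ends.

Chamber Tracking & Woodwind Rehearsal, Full Block & Rhythm Run-through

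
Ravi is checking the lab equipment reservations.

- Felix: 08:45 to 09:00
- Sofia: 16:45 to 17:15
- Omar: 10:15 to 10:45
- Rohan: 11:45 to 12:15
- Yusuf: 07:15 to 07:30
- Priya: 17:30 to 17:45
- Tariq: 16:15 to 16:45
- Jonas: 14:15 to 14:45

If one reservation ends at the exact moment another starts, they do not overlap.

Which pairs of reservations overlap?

Two intervals overlap when each starts before the other ends.
Sorted by start: Yusuf, Felix, Omar, Rohan, Jonas, Tariq, Sofia, Priya.
Felix starts after Yusuf ends, so nothing later overlaps Yusuf either.
Omar starts after Felix ends, so nothing later overlaps Felix either.
Rohan starts after Omar ends, so nothing later overlaps Omar either.
Jonas starts after Rohan ends, so nothing later overlaps Rohan either.
Tariq starts after Jonas ends, so nothing later overlaps Jonas either.
Sofia starts exactly when Tariq ends (back-to-back, no overlap), so nothing later overlaps Tariq either.
Priya starts after Sofia ends.

none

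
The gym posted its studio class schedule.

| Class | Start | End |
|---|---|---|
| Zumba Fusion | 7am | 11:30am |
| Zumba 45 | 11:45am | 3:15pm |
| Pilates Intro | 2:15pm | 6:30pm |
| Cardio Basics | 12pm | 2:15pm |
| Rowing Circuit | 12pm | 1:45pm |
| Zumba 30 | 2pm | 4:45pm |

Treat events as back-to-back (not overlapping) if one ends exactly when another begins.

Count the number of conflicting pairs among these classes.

Sorted by start: Zumba Fusion, Zumba 45, Cardio Basics, Rowing Circuit, Zumba 30, Pilates Intro.
Zumba 45 starts after Zumba Fusion ends, so nothing later overlaps Zumba Fusion either.
Cardio Basics starts before Zumba 45 ends → Zumba 45 and Cardio Basics overlap.
Rowing Circuit starts before Zumba 45 ends → Zumba 45 and Rowing Circuit overlap.
Zumba 30 starts before Zumba 45 ends → Zumba 45 and Zumba 30 overlap.
Pilates Intro starts before Zumba 45 ends → Zumba 45 and Pilates Intro overlap.
Rowing Circuit starts before Cardio Basics ends → Cardio Basics and Rowing Circuit overlap.
Zumba 30 starts before Cardio Basics ends → Cardio Basics and Zumba 30 overlap.
Pilates Intro starts exactly when Cardio Basics ends (back-to-back, no overlap).
Zumba 30 starts after Rowing Circuit ends, so nothing later overlaps Rowing Circuit either.
Pilates Intro starts before Zumba 30 ends → Zumba 30 and Pilates Intro overlap.
Overlapping pairs: Cardio Basics & Rowing Circuit, Cardio Basics & Zumba 30, Cardio Basics & Zumba 45, Pilates Intro & Zumba 30, Pilates Intro & Zumba 45, Rowing Circuit & Zumba 45, Zumba 30 & Zumba 45 — 7 in total.

7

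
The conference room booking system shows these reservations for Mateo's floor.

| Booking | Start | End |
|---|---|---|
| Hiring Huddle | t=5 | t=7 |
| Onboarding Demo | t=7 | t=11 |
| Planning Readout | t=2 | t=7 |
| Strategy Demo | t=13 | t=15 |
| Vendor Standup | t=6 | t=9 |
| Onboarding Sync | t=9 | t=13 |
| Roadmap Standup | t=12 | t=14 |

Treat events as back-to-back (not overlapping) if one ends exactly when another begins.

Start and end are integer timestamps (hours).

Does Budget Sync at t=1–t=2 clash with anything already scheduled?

Planning Readout: starts t=2 at or after Budget Sync ends t=2 → clear.
Hiring Huddle: starts t=5 at or after Budget Sync ends t=2 → clear.
Vendor Standup: starts t=6 at or after Budget Sync ends t=2 → clear.
Onboarding Demo: starts t=7 at or after Budget Sync ends t=2 → clear.
Onboarding Sync: starts t=9 at or after Budget Sync ends t=2 → clear.
Roadmap Standup: starts t=12 at or after Budget Sync ends t=2 → clear.
Strategy Demo: starts t=13 at or after Budget Sync ends t=2 → clear.

No — it doesn't clash with anything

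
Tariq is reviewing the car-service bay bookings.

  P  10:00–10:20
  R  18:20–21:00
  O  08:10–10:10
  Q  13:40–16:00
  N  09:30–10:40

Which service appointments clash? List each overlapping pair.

Sorted by start: O, N, P, Q, R.
N starts before O ends → O and N overlap.
P starts before O ends → O and P overlap.
Q starts after O ends — done with O.
P starts before N ends → N and P overlap.
Q starts after N ends — done with N.
Q starts after P ends — done with P.
R starts after Q ends.

N & O, N & P, O & P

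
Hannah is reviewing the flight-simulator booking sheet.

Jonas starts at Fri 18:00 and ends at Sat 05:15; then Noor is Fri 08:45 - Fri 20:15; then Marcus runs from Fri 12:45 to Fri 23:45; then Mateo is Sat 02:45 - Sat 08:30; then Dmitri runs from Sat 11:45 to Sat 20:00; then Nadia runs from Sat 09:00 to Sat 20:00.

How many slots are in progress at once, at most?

Sort all start/end points and keep a running count:
Fri 08:45 start Noor → 1
Fri 12:45 start Marcus → 2
Fri 18:00 start Jonas → 3
Fri 20:15 end Noor → 2
Fri 23:45 end Marcus → 1
Sat 02:45 start Mateo → 2
Sat 05:15 end Jonas → 1
Sat 08:30 end Mateo → 0
Sat 09:00 start Nadia → 1
Sat 11:45 start Dmitri → 2
Sat 20:00 end Dmitri → 1
Sat 20:00 end Nadia → 0
Peak is 3, at Fri 18:00 (Jonas, Marcus, Noor).

3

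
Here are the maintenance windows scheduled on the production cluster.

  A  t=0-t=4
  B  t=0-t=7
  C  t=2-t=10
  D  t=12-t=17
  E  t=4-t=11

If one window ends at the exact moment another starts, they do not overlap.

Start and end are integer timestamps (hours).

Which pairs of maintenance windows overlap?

Sorted by start: A, B, C, E, D.
B starts before A ends → A and B overlap.
C starts before A ends → A and C overlap.
E starts exactly when A ends (back-to-back, no overlap), so nothing later overlaps A either.
C starts before B ends → B and C overlap.
E starts before B ends → B and E overlap.
D starts after B ends.
E starts before C ends → C and E overlap.
D starts after C ends.
D starts after E ends.

A & B, A & C, B & C, B & E, C & E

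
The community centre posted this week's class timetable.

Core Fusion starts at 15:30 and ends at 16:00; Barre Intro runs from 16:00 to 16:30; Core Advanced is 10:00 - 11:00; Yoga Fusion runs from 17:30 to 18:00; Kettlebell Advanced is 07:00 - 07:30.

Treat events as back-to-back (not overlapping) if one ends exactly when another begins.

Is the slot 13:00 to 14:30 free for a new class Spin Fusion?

Kettlebell Advanced: ends 07:30 at or before Spin Fusion starts 13:00 → clear.
Core Advanced: ends 11:00 at or before Spin Fusion starts 13:00 → clear.
Core Fusion: starts 15:30 at or after Spin Fusion ends 14:30 → clear.
Barre Intro: starts 16:00 at or after Spin Fusion ends 14:30 → clear.
Yoga Fusion: starts 17:30 at or after Spin Fusion ends 14:30 → clear.

Yes — the slot is free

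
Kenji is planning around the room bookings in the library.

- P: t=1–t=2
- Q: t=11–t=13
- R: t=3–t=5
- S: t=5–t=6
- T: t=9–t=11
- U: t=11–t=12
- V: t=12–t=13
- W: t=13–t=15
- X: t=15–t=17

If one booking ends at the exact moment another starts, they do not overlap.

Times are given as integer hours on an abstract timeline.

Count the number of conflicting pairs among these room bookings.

Sorted by start: P, R, S, T, Q, U, V, W, X.
R starts after P ends, so nothing later overlaps P either.
S starts exactly when R ends (back-to-back, no overlap), so nothing later overlaps R either.
T starts after S ends, so nothing later overlaps S either.
Q starts exactly when T ends (back-to-back, no overlap), so nothing later overlaps T either.
U starts before Q ends → Q and U overlap.
V starts before Q ends → Q and V overlap.
W starts exactly when Q ends (back-to-back, no overlap), so nothing later overlaps Q either.
V starts exactly when U ends (back-to-back, no overlap), so nothing later overlaps U either.
W starts exactly when V ends (back-to-back, no overlap), so nothing later overlaps V either.
X starts exactly when W ends (back-to-back, no overlap).
Overlapping pairs: Q & U, Q & V — 2 in total.

2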